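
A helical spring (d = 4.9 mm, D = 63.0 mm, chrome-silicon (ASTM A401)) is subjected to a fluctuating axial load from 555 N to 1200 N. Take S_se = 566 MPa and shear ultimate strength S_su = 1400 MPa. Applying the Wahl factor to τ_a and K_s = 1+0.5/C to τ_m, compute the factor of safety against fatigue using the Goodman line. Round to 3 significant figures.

C = D/d = 63.0/4.9 = 12.8571; K_W = (4C−1)/(4C−4)+0.615/C = 1.1111; K_s = 1+0.5/C = 1.0389
F_a = (F_max−F_min)/2 = 322.5 N; F_m = (F_max+F_min)/2 = 877.5 N
τ_a = K_W·8F_aD/(πd³) = 1.1111 × 439.77 = 488.62 MPa
τ_m = K_s·8F_mD/(πd³) = 1.0389 × 1196.6 = 1243.1 MPa
Goodman: 1/n_f = τ_a/S_se + τ_m/S_su = 488.62/566 + 1243.1/1400 = 0.86328 + 0.88793 = 1.7512
n_f = 1/1.7512 = 0.571

0.571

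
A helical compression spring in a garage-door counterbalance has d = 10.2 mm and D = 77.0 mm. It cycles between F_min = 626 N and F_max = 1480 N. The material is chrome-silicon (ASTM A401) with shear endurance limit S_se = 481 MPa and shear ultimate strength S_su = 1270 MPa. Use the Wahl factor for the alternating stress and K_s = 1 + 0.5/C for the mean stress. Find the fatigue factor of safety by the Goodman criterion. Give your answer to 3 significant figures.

2.78

C = D/d = 77.0/10.2 = 7.5490; K_W = (4C−1)/(4C−4)+0.615/C = 1.1960; K_s = 1+0.5/C = 1.0662
F_a = (F_max−F_min)/2 = 427 N; F_m = (F_max+F_min)/2 = 1053 N
τ_a = K_W·8F_aD/(πd³) = 1.1960 × 78.897 = 94.359 MPa
τ_m = K_s·8F_mD/(πd³) = 1.0662 × 194.56 = 207.45 MPa
Goodman: 1/n_f = τ_a/S_se + τ_m/S_su = 94.359/481 + 207.45/1270 = 0.19617 + 0.16335 = 0.35952
n_f = 1/0.35952 = 2.781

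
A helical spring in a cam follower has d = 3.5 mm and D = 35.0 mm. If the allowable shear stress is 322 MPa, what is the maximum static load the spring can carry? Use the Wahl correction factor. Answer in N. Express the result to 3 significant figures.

135 N

C = D/d = 35.0/3.5 = 10.0000
K_W = (4C−1)/(4C−4) + 0.615/C = 39.000/36.000 + 0.0615 = 1.1448
τ_max = K·8FD/(πd³) → F_max = τ_allow·πd³/(8DK)
F_max = 322·π·3.5³/(8·35.0·1.1448) = 43372/320.55 = 135.3 N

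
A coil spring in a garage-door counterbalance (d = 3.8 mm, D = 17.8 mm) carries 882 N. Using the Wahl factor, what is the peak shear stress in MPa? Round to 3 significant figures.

973 MPa

Spring index C = D/d = 17.8/3.8 = 4.6842
K_W = (4C−1)/(4C−4) + 0.615/C = 17.737/14.737 + 0.1313 = 1.3349
τ₀ = 8FD/(πd³) = 8·882·17.8/(π·3.8³) = 125597/172.39 = 728.58 MPa
τ_max = K·τ₀ = 1.3349 × 728.58 = 972.56 MPa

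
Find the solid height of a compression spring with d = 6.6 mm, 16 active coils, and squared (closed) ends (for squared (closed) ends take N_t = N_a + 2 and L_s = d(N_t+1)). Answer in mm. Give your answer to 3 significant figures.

squared (closed) ends: N_t = N_a + 2 = 16 + 2 = 18
L_s = d·(N_t+1) = 6.6 × 19 = 125.4 mm

125 mm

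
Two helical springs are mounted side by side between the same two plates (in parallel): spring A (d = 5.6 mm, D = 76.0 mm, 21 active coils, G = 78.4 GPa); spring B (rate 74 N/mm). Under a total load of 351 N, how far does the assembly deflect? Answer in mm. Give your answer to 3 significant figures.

k_A = Gd⁴/(8D³N_a) = (78.4×10³)(5.6⁴)/(8·76.0³·21) = 1.0455 N/mm
Parallel: k_eq = 1.0455 + 74 = 75.045 N/mm
δ = F/k_eq = 351/75.045 = 4.6772 mm

4.68 mm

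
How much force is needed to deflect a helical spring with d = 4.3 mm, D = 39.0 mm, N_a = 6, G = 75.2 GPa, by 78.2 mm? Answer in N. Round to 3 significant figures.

706 N

k = Gd⁴/(8D³N_a) = (75.2×10³)(4.3⁴)/(8·39.0³·6) = 9.0294 N/mm
F = k·δ = 9.0294 × 78.2 = 706.1 N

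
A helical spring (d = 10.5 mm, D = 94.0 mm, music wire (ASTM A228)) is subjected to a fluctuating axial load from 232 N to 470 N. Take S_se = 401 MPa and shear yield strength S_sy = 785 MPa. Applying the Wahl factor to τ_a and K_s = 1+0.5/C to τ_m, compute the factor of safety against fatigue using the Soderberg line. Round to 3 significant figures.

5.92

C = D/d = 94.0/10.5 = 8.9524; K_W = (4C−1)/(4C−4)+0.615/C = 1.1630; K_s = 1+0.5/C = 1.0559
F_a = (F_max−F_min)/2 = 119 N; F_m = (F_max+F_min)/2 = 351 N
τ_a = K_W·8F_aD/(πd³) = 1.1630 × 24.606 = 28.617 MPa
τ_m = K_s·8F_mD/(πd³) = 1.0559 × 72.578 = 76.632 MPa
Soderberg: 1/n_f = τ_a/S_se + τ_m/S_sy = 28.617/401 + 76.632/785 = 0.07137 + 0.09762 = 0.16899
n_f = 1/0.16899 = 5.918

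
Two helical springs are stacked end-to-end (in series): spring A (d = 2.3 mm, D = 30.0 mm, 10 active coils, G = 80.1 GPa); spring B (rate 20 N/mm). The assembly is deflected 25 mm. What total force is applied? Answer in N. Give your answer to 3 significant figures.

k_A = Gd⁴/(8D³N_a) = (80.1×10³)(2.3⁴)/(8·30.0³·10) = 1.0377 N/mm
Series: 1/k_eq = 1/1.0377 + 1/20 = 1.0136; k_eq = 0.98655 N/mm
F = k_eq·δ = 0.98655·25 = 24.664 N

24.7 N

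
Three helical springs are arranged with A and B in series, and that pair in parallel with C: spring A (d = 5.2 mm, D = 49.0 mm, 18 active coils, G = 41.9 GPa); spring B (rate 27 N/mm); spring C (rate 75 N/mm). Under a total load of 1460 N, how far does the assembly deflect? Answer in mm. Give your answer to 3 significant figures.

19.0 mm

k_A = Gd⁴/(8D³N_a) = (41.9×10³)(5.2⁴)/(8·49.0³·18) = 1.8083 N/mm
Springs A,B series: k_AB = 1/(1/1.8083+1/27) = 1.6948 N/mm; parallel with C: k_eq = 1.6948+75 = 76.695 N/mm
δ = F/k_eq = 1460/76.695 = 19.036 mm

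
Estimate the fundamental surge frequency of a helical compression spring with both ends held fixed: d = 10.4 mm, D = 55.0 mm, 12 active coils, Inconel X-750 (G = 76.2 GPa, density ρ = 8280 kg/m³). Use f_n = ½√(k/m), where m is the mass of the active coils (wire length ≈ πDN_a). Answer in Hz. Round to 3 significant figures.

k = Gd⁴/(8D³N_a) = (76.2×10³)(10.4⁴)/(8·55.0³·12) = 55.812 N/mm = 55812 N/m
Wire length L = πDN_a = π·55.0·12 = 2073.5 mm
m = ρ·(πd²/4)·L = 8280 × 84.949×10⁻⁶ m² × 2.0735 m = 1.4584 kg
f_n = ½√(k/m) = 0.5·√(55812/1.4584) = 0.5·√(38269) = 97.812 Hz

97.8 Hz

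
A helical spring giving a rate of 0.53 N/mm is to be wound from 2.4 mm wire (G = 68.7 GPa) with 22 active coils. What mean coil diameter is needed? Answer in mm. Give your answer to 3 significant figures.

D = (Gd⁴/(8N_a·k))^(1/3) = (68.7×10³·2.4⁴/(8·22·0.53))^(1/3)
  = (24435)^(1/3) = 29.0182 mm

29.0 mm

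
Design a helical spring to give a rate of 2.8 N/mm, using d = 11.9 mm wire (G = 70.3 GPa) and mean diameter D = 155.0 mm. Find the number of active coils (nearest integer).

17

N_a = Gd⁴/(8D³k) = (70.3×10³ × 11.9⁴)/(8 × 155.0³ × 2.8)
    = 1.40975e+09 / 8.34148e+07 = 16.9 → 17 coils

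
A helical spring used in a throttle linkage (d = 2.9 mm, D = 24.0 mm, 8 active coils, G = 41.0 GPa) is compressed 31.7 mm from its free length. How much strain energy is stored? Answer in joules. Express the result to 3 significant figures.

1.65 J

k = Gd⁴/(8D³N_a) = (41.0×10³)(2.9⁴)/(8·24.0³·8) = 3.2776 N/mm
U = ½kδ² = 0.5 × 3.2776 × 31.7² = 1646.8 N·mm = 1.6468 J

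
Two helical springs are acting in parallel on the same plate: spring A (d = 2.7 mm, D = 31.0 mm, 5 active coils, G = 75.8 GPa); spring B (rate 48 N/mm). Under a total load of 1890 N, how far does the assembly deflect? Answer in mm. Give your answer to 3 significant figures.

36.8 mm

k_A = Gd⁴/(8D³N_a) = (75.8×10³)(2.7⁴)/(8·31.0³·5) = 3.3805 N/mm
Parallel: k_eq = 3.3805 + 48 = 51.38 N/mm
δ = F/k_eq = 1890/51.38 = 36.784 mm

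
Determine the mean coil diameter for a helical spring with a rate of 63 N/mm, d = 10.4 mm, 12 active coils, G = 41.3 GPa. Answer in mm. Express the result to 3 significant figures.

D = (Gd⁴/(8N_a·k))^(1/3) = (41.3×10³·10.4⁴/(8·12·63))^(1/3)
  = (79886.2)^(1/3) = 43.0682 mm

43.1 mm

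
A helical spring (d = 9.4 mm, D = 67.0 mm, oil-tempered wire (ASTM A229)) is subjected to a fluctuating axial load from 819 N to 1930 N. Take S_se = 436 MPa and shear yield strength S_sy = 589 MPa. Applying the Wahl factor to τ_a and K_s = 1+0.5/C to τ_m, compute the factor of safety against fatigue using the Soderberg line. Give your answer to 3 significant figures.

1.21

C = D/d = 67.0/9.4 = 7.1277; K_W = (4C−1)/(4C−4)+0.615/C = 1.2087; K_s = 1+0.5/C = 1.0701
F_a = (F_max−F_min)/2 = 555.5 N; F_m = (F_max+F_min)/2 = 1374.5 N
τ_a = K_W·8F_aD/(πd³) = 1.2087 × 114.11 = 137.92 MPa
τ_m = K_s·8F_mD/(πd³) = 1.0701 × 282.34 = 302.15 MPa
Soderberg: 1/n_f = τ_a/S_se + τ_m/S_sy = 137.92/436 + 302.15/589 = 0.31633 + 0.51299 = 0.82932
n_f = 1/0.82932 = 1.206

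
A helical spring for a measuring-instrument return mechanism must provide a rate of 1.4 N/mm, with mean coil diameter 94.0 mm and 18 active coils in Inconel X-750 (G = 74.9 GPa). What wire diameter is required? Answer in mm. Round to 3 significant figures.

6.88 mm

d = (8D³N_a·k / G)^(1/4) = (8·94.0³·18·1.4 / (74.9×10³))^0.25
  = (2235.6)^0.25 = 6.8762 mm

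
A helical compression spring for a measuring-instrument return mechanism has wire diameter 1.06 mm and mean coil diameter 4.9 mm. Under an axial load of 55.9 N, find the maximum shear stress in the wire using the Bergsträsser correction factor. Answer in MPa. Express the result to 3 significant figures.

775 MPa

Spring index C = D/d = 4.9/1.06 = 4.6226
K_B = (4C+2)/(4C−3) = 20.491/15.491 = 1.3228
τ₀ = 8FD/(πd³) = 8·55.9·4.9/(π·1.06³) = 2191.28/3.7417 = 585.64 MPa
τ_max = K·τ₀ = 1.3228 × 585.64 = 774.67 MPa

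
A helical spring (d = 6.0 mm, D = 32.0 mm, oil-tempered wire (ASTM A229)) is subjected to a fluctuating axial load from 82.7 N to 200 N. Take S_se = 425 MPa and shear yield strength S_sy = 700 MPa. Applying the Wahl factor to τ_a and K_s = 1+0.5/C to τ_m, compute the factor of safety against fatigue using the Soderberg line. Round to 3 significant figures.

C = D/d = 32.0/6.0 = 5.3333; K_W = (4C−1)/(4C−4)+0.615/C = 1.2884; K_s = 1+0.5/C = 1.0938
F_a = (F_max−F_min)/2 = 58.65 N; F_m = (F_max+F_min)/2 = 141.35 N
τ_a = K_W·8F_aD/(πd³) = 1.2884 × 22.126 = 28.507 MPa
τ_m = K_s·8F_mD/(πd³) = 1.0938 × 53.325 = 58.324 MPa
Soderberg: 1/n_f = τ_a/S_se + τ_m/S_sy = 28.507/425 + 58.324/700 = 0.06708 + 0.08332 = 0.1504
n_f = 1/0.1504 = 6.649

6.65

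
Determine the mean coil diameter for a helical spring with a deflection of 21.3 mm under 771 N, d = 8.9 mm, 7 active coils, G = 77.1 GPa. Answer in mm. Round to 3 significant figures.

Required rate k = F/δ = 771/21.3 = 36.197 N/mm
D = (Gd⁴/(8N_a·k))^(1/3) = (77.1×10³·8.9⁴/(8·7·36.197))^(1/3)
  = (238645)^(1/3) = 62.0274 mm

62.0 mm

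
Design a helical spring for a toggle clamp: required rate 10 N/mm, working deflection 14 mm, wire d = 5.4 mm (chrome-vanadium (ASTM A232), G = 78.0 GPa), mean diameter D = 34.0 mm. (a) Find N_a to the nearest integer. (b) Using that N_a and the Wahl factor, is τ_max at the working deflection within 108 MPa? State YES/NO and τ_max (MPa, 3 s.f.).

(a) 21 coils; (b) YES, τ_max = 95.8 MPa

N_a = Gd⁴/(8D³k) = (78.0×10³)(5.4⁴)/(8·34.0³·10) = 21.09 → N_a = 21
Actual rate k = Gd⁴/(8D³·21) = 10.044 N/mm
Working load F = kδ = 10.044·14 = 140.62 N
C = 34.0/5.4 = 6.2963; K_W = (4C−1)/(4C−4)+0.615/C = 1.2393
τ_max = K_W·8FD/(πd³) = 1.2393·77.32 = 95.821 MPa
τ_max ≤ 108 MPa → acceptable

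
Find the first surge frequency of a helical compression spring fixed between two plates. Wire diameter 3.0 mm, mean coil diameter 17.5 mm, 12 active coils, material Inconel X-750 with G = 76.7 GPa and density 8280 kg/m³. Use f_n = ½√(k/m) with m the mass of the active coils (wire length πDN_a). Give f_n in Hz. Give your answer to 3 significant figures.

280 Hz

k = Gd⁴/(8D³N_a) = (76.7×10³)(3.0⁴)/(8·17.5³·12) = 12.075 N/mm = 12075 N/m
Wire length L = πDN_a = π·17.5·12 = 659.73 mm
m = ρ·(πd²/4)·L = 8280 × 7.0686×10⁻⁶ m² × 0.65973 m = 0.038613 kg
f_n = ½√(k/m) = 0.5·√(12075/0.038613) = 0.5·√(3.1273e+05) = 279.61 Hz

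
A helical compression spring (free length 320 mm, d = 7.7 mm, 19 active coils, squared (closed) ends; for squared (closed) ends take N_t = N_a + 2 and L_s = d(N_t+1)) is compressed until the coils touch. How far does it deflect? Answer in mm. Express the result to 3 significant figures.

N_t = 21; L_s = 7.7·22 = 169.4 mm
δ_solid = L₀ − L_s = 320 − 169.4 = 150.6 mm

151 mm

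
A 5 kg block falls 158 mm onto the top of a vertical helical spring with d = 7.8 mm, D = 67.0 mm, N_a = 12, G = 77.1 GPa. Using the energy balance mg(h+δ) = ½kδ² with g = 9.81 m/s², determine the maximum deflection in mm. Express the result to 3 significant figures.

k = Gd⁴/(8D³N_a) = (77.1×10³)(7.8⁴)/(8·67.0³·12) = 9.8841 N/mm
W = mg = 5 × 9.81 = 49.05 N
½kδ² − Wδ − Wh = 0 → δ = (W + √(W² + 2kWh))/k
δ = (49.05 + √(2405.9 + 153202))/9.8841 = (49.05 + 394.47)/9.8841 = 44.872 mm

44.9 mm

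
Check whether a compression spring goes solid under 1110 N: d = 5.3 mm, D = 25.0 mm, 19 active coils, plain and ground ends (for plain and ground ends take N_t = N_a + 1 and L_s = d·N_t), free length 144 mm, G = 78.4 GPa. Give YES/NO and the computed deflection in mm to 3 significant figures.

YES, δ = 42.6 mm

k = Gd⁴/(8D³N_a) = (78.4×10³)(5.3⁴)/(8·25.0³·19) = 26.047 N/mm
N_t = 20; L_s = 5.3·20 = 106 mm; δ_solid = L₀ − L_s = 144 − 106 = 38 mm
δ = F/k = 1110/26.047 = 42.615 mm
δ ≥ δ_solid → spring goes solid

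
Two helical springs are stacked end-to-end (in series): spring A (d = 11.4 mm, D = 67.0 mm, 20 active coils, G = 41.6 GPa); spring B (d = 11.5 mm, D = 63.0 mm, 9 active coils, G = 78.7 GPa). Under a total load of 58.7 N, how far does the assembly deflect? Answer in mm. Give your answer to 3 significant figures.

k_A = Gd⁴/(8D³N_a) = (41.6×10³)(11.4⁴)/(8·67.0³·20) = 14.601 N/mm
k_B = Gd⁴/(8D³N_a) = (78.7×10³)(11.5⁴)/(8·63.0³·9) = 76.456 N/mm
Series: 1/k_eq = 1/14.601 + 1/76.456 = 0.08157; k_eq = 12.259 N/mm
δ = F/k_eq = 58.7/12.259 = 4.7882 mm

4.79 mm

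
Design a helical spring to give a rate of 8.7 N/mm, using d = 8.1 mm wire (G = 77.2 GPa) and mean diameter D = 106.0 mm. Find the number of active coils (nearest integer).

N_a = Gd⁴/(8D³k) = (77.2×10³ × 8.1⁴)/(8 × 106.0³ × 8.7)
    = 3.32321e+08 / 8.28947e+07 = 4.009 → 4 coils

4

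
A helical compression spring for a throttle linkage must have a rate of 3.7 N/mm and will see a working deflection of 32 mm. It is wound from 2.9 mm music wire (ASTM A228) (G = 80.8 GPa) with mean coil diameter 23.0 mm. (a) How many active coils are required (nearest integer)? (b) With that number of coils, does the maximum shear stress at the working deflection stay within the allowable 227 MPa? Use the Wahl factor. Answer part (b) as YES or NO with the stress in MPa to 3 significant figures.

(a) 16 coils; (b) NO, τ_max = 334 MPa

N_a = Gd⁴/(8D³k) = (80.8×10³)(2.9⁴)/(8·23.0³·3.7) = 15.87 → N_a = 16
Actual rate k = Gd⁴/(8D³·16) = 3.6695 N/mm
Working load F = kδ = 3.6695·32 = 117.42 N
C = 23.0/2.9 = 7.9310; K_W = (4C−1)/(4C−4)+0.615/C = 1.1858
τ_max = K_W·8FD/(πd³) = 1.1858·281.99 = 334.37 MPa
τ_max > 227 MPa → exceeds allowable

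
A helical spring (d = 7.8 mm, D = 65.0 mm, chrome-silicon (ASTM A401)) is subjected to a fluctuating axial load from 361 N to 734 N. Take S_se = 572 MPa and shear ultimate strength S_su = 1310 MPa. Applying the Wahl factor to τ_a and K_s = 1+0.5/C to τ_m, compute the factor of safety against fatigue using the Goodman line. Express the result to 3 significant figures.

3.47

C = D/d = 65.0/7.8 = 8.3333; K_W = (4C−1)/(4C−4)+0.615/C = 1.1761; K_s = 1+0.5/C = 1.0600
F_a = (F_max−F_min)/2 = 186.5 N; F_m = (F_max+F_min)/2 = 547.5 N
τ_a = K_W·8F_aD/(πd³) = 1.1761 × 65.05 = 76.504 MPa
τ_m = K_s·8F_mD/(πd³) = 1.0600 × 190.97 = 202.42 MPa
Goodman: 1/n_f = τ_a/S_se + τ_m/S_su = 76.504/572 + 202.42/1310 = 0.13375 + 0.15452 = 0.28827
n_f = 1/0.28827 = 3.469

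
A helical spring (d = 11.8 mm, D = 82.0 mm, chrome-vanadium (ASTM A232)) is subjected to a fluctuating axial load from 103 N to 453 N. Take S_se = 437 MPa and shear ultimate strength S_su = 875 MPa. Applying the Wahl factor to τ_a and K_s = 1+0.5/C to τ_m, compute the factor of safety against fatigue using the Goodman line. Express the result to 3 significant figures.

9.52

C = D/d = 82.0/11.8 = 6.9492; K_W = (4C−1)/(4C−4)+0.615/C = 1.2146; K_s = 1+0.5/C = 1.0720
F_a = (F_max−F_min)/2 = 175 N; F_m = (F_max+F_min)/2 = 278 N
τ_a = K_W·8F_aD/(πd³) = 1.2146 × 22.241 = 27.013 MPa
τ_m = K_s·8F_mD/(πd³) = 1.0720 × 35.331 = 37.873 MPa
Goodman: 1/n_f = τ_a/S_se + τ_m/S_su = 27.013/437 + 37.873/875 = 0.06181 + 0.04328 = 0.1051
n_f = 1/0.1051 = 9.515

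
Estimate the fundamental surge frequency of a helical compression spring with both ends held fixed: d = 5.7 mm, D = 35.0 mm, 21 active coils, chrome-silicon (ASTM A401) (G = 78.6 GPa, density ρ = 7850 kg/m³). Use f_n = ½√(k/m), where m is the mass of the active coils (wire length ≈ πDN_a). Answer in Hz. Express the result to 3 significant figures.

78.9 Hz

k = Gd⁴/(8D³N_a) = (78.6×10³)(5.7⁴)/(8·35.0³·21) = 11.519 N/mm = 11519 N/m
Wire length L = πDN_a = π·35.0·21 = 2309.1 mm
m = ρ·(πd²/4)·L = 7850 × 25.518×10⁻⁶ m² × 2.3091 m = 0.46254 kg
f_n = ½√(k/m) = 0.5·√(11519/0.46254) = 0.5·√(24904) = 78.904 Hz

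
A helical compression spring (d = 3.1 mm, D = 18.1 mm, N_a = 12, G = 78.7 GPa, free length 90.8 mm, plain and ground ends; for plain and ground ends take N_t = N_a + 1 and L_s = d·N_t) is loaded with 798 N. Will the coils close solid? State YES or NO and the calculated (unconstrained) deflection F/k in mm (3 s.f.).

k = Gd⁴/(8D³N_a) = (78.7×10³)(3.1⁴)/(8·18.1³·12) = 12.768 N/mm
N_t = 13; L_s = 3.1·13 = 40.3 mm; δ_solid = L₀ − L_s = 90.8 − 40.3 = 50.5 mm
δ = F/k = 798/12.768 = 62.501 mm
δ ≥ δ_solid → spring goes solid

YES, δ = 62.5 mm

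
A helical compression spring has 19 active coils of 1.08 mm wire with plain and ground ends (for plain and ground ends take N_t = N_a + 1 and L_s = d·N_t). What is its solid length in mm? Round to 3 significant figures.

21.6 mm

plain and ground ends: N_t = N_a + 1 = 19 + 1 = 20
L_s = d·N_t = 1.08 × 20 = 21.6 mm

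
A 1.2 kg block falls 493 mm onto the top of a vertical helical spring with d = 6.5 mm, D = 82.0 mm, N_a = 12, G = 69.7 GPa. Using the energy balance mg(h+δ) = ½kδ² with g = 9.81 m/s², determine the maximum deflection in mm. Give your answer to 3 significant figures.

k = Gd⁴/(8D³N_a) = (69.7×10³)(6.5⁴)/(8·82.0³·12) = 2.3506 N/mm
W = mg = 1.2 × 9.81 = 11.772 N
½kδ² − Wδ − Wh = 0 → δ = (W + √(W² + 2kWh))/k
δ = (11.772 + √(138.58 + 27283.5))/2.3506 = (11.772 + 165.6)/2.3506 = 75.458 mm

75.5 mm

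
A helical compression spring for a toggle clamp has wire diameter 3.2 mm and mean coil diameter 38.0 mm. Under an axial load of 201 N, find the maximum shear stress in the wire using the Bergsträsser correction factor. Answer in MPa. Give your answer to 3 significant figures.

660 MPa

Spring index C = D/d = 38.0/3.2 = 11.8750
K_B = (4C+2)/(4C−3) = 49.500/44.500 = 1.1124
τ₀ = 8FD/(πd³) = 8·201·38.0/(π·3.2³) = 61104/102.94 = 593.57 MPa
τ_max = K·τ₀ = 1.1124 × 593.57 = 660.26 MPa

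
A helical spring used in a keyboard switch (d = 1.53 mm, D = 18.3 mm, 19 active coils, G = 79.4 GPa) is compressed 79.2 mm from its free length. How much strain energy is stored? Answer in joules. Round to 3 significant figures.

k = Gd⁴/(8D³N_a) = (79.4×10³)(1.53⁴)/(8·18.3³·19) = 0.46708 N/mm
U = ½kδ² = 0.5 × 0.46708 × 79.2² = 1464.9 N·mm = 1.4649 J

1.46 J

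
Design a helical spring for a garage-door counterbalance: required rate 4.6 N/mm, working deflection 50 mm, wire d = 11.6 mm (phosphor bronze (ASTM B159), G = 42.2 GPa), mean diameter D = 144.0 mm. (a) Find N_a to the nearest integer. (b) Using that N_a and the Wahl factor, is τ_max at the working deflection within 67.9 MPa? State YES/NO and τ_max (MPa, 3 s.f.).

(a) 7 coils; (b) YES, τ_max = 59.9 MPa

N_a = Gd⁴/(8D³k) = (42.2×10³)(11.6⁴)/(8·144.0³·4.6) = 6.954 → N_a = 7
Actual rate k = Gd⁴/(8D³·7) = 4.5695 N/mm
Working load F = kδ = 4.5695·50 = 228.48 N
C = 144.0/11.6 = 12.4138; K_W = (4C−1)/(4C−4)+0.615/C = 1.1153
τ_max = K_W·8FD/(πd³) = 1.1153·53.674 = 59.861 MPa
τ_max ≤ 67.9 MPa → acceptable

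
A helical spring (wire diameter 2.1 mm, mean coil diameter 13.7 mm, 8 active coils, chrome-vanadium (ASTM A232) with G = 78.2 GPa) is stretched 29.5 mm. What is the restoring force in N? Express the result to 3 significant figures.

k = Gd⁴/(8D³N_a) = (78.2×10³)(2.1⁴)/(8·13.7³·8) = 9.2415 N/mm
F = k·δ = 9.2415 × 29.5 = 272.62 N

273 N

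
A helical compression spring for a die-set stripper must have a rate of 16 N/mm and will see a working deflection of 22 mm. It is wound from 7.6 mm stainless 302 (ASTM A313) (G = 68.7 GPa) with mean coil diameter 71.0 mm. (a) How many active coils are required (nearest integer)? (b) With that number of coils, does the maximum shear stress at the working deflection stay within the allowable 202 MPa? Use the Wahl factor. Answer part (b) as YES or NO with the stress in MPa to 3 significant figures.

N_a = Gd⁴/(8D³k) = (68.7×10³)(7.6⁴)/(8·71.0³·16) = 5.003 → N_a = 5
Actual rate k = Gd⁴/(8D³·5) = 16.009 N/mm
Working load F = kδ = 16.009·22 = 352.21 N
C = 71.0/7.6 = 9.3421; K_W = (4C−1)/(4C−4)+0.615/C = 1.1557
τ_max = K_W·8FD/(πd³) = 1.1557·145.06 = 167.65 MPa
τ_max ≤ 202 MPa → acceptable

(a) 5 coils; (b) YES, τ_max = 168 MPa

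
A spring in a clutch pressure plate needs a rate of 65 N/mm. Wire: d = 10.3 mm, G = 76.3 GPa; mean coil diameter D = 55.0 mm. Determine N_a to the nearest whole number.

10

N_a = Gd⁴/(8D³k) = (76.3×10³ × 10.3⁴)/(8 × 55.0³ × 65)
    = 8.58763e+08 / 8.6515e+07 = 9.926 → 10 coils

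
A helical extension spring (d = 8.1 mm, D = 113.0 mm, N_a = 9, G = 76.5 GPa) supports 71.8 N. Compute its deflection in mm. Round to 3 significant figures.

22.7 mm

k = Gd⁴/(8D³N_a) = (76.5×10³)(8.1⁴)/(8·113.0³·9) = 3.1698 N/mm
δ = F/k = 71.8 / 3.1698 = 22.651 mm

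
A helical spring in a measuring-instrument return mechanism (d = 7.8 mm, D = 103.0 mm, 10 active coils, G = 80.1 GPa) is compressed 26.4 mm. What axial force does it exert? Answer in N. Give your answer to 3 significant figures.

89.5 N

k = Gd⁴/(8D³N_a) = (80.1×10³)(7.8⁴)/(8·103.0³·10) = 3.3916 N/mm
F = k·δ = 3.3916 × 26.4 = 89.539 N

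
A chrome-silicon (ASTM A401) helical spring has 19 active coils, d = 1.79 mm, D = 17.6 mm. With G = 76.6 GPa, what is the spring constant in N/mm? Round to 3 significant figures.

k = Gd⁴/(8D³N_a) = (76.6×10³ × 1.79⁴) / (8 × 17.6³ × 19)
  = 786395 / 828670 = 0.94898 N/mm

0.949 N/mm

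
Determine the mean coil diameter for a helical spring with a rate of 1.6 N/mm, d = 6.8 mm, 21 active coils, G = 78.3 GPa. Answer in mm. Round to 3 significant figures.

D = (Gd⁴/(8N_a·k))^(1/3) = (78.3×10³·6.8⁴/(8·21·1.6))^(1/3)
  = (622828)^(1/3) = 85.3996 mm

85.4 mm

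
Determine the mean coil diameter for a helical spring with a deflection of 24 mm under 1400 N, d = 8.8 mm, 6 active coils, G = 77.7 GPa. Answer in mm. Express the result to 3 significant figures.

55.0 mm

Required rate k = F/δ = 1400/24 = 58.333 N/mm
D = (Gd⁴/(8N_a·k))^(1/3) = (77.7×10³·8.8⁴/(8·6·58.333))^(1/3)
  = (166415)^(1/3) = 55.0045 mm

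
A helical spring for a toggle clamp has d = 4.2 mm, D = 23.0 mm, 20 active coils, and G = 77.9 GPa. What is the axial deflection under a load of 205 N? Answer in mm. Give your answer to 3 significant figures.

16.5 mm

k = Gd⁴/(8D³N_a) = (77.9×10³)(4.2⁴)/(8·23.0³·20) = 12.452 N/mm
δ = F/k = 205 / 12.452 = 16.464 mm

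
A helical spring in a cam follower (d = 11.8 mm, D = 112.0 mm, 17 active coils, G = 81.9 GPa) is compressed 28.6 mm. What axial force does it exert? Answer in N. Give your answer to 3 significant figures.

238 N

k = Gd⁴/(8D³N_a) = (81.9×10³)(11.8⁴)/(8·112.0³·17) = 8.3103 N/mm
F = k·δ = 8.3103 × 28.6 = 237.68 N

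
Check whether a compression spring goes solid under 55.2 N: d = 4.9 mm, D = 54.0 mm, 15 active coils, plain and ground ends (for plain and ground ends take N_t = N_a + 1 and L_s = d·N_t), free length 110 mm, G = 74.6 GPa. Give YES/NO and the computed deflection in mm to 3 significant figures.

NO, δ = 24.3 mm

k = Gd⁴/(8D³N_a) = (74.6×10³)(4.9⁴)/(8·54.0³·15) = 2.2759 N/mm
N_t = 16; L_s = 4.9·16 = 78.4 mm; δ_solid = L₀ − L_s = 110 − 78.4 = 31.6 mm
δ = F/k = 55.2/2.2759 = 24.254 mm
δ < δ_solid → spring does not go solid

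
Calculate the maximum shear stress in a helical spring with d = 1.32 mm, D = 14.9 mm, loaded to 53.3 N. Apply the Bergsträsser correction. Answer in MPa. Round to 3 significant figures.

Spring index C = D/d = 14.9/1.32 = 11.2879
K_B = (4C+2)/(4C−3) = 47.152/42.152 = 1.1186
τ₀ = 8FD/(πd³) = 8·53.3·14.9/(π·1.32³) = 6353.36/7.2256 = 879.29 MPa
τ_max = K·τ₀ = 1.1186 × 879.29 = 983.59 MPa

984 MPa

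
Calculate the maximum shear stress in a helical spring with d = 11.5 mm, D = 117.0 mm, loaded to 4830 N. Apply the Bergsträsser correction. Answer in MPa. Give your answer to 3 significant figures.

Spring index C = D/d = 117.0/11.5 = 10.1739
K_B = (4C+2)/(4C−3) = 42.696/37.696 = 1.1326
τ₀ = 8FD/(πd³) = 8·4830·117.0/(π·11.5³) = 4.52088e+06/4778 = 946.19 MPa
τ_max = K·τ₀ = 1.1326 × 946.19 = 1071.7 MPa

1070 MPa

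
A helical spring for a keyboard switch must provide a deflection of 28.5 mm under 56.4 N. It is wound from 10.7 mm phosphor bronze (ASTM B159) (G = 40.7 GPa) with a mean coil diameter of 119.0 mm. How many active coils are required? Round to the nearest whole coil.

Required rate k = F/δ = 56.4/28.5 = 1.9789 N/mm
N_a = Gd⁴/(8D³k) = (40.7×10³ × 10.7⁴)/(8 × 119.0³ × 1.9789)
    = 5.33494e+08 / 2.66787e+07 = 20 → 20 coils

20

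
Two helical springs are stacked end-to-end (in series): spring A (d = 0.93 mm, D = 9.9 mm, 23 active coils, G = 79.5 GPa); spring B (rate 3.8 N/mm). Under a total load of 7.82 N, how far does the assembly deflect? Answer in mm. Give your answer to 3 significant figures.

k_A = Gd⁴/(8D³N_a) = (79.5×10³)(0.93⁴)/(8·9.9³·23) = 0.3331 N/mm
Series: 1/k_eq = 1/0.3331 + 1/3.8 = 3.2653; k_eq = 0.30625 N/mm
δ = F/k_eq = 7.82/0.30625 = 25.534 mm

25.5 mm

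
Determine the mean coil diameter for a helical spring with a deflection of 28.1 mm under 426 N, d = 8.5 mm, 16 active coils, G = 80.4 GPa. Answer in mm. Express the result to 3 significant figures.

60.0 mm

Required rate k = F/δ = 426/28.1 = 15.16 N/mm
D = (Gd⁴/(8N_a·k))^(1/3) = (80.4×10³·8.5⁴/(8·16·15.16))^(1/3)
  = (216281)^(1/3) = 60.0260 mm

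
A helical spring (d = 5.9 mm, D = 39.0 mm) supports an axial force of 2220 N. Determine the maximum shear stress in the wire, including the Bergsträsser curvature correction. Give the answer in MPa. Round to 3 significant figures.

Spring index C = D/d = 39.0/5.9 = 6.6102
K_B = (4C+2)/(4C−3) = 28.441/23.441 = 1.2133
τ₀ = 8FD/(πd³) = 8·2220·39.0/(π·5.9³) = 692640/645.22 = 1073.5 MPa
τ_max = K·τ₀ = 1.2133 × 1073.5 = 1302.5 MPa

1300 MPa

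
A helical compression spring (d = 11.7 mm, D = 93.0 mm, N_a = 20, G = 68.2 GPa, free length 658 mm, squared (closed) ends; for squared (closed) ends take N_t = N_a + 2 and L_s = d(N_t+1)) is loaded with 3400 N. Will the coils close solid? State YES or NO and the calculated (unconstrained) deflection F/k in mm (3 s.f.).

k = Gd⁴/(8D³N_a) = (68.2×10³)(11.7⁴)/(8·93.0³·20) = 9.9302 N/mm
N_t = 22; L_s = 11.7·23 = 269.1 mm; δ_solid = L₀ − L_s = 658 − 269.1 = 388.9 mm
δ = F/k = 3400/9.9302 = 342.39 mm
δ < δ_solid → spring does not go solid

NO, δ = 342 mm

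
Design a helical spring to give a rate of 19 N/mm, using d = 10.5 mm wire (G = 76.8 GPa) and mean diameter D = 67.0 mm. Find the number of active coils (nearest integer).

N_a = Gd⁴/(8D³k) = (76.8×10³ × 10.5⁴)/(8 × 67.0³ × 19)
    = 9.33509e+08 / 4.5716e+07 = 20.42 → 20 coils

20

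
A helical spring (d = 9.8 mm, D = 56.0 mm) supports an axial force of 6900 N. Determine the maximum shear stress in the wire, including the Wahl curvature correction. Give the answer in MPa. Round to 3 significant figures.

Spring index C = D/d = 56.0/9.8 = 5.7143
K_W = (4C−1)/(4C−4) + 0.615/C = 21.857/18.857 + 0.1076 = 1.2667
τ₀ = 8FD/(πd³) = 8·6900·56.0/(π·9.8³) = 3.0912e+06/2956.8 = 1045.4 MPa
τ_max = K·τ₀ = 1.2667 × 1045.4 = 1324.3 MPa

1320 MPa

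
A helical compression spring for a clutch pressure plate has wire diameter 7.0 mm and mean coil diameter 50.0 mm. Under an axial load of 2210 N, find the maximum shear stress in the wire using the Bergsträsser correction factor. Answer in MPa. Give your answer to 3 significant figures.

981 MPa

Spring index C = D/d = 50.0/7.0 = 7.1429
K_B = (4C+2)/(4C−3) = 30.571/25.571 = 1.1955
τ₀ = 8FD/(πd³) = 8·2210·50.0/(π·7.0³) = 884000/1077.6 = 820.37 MPa
τ_max = K·τ₀ = 1.1955 × 820.37 = 980.77 MPa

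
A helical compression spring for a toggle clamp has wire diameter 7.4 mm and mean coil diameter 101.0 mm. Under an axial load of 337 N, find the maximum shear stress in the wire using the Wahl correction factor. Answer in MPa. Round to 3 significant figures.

Spring index C = D/d = 101.0/7.4 = 13.6486
K_W = (4C−1)/(4C−4) + 0.615/C = 53.595/50.595 + 0.0451 = 1.1044
τ₀ = 8FD/(πd³) = 8·337·101.0/(π·7.4³) = 272296/1273 = 213.89 MPa
τ_max = K·τ₀ = 1.1044 × 213.89 = 236.21 MPa

236 MPa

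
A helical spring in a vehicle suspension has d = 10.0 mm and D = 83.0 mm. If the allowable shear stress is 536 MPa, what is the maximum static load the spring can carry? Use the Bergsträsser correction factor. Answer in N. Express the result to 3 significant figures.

C = D/d = 83.0/10.0 = 8.3000
K_B = (4C+2)/(4C−3) = 35.200/30.200 = 1.1656
τ_max = K·8FD/(πd³) → F_max = τ_allow·πd³/(8DK)
F_max = 536·π·10.0³/(8·83.0·1.1656) = 1.6839e+06/773.93 = 2175.8 N

2180 N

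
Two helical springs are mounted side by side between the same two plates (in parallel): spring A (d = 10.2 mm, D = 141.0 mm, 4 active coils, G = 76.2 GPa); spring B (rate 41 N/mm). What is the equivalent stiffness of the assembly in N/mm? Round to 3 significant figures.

k_A = Gd⁴/(8D³N_a) = (76.2×10³)(10.2⁴)/(8·141.0³·4) = 9.1949 N/mm
Parallel: k_eq = 9.1949 + 41 = 50.195 N/mm

50.2 N/mm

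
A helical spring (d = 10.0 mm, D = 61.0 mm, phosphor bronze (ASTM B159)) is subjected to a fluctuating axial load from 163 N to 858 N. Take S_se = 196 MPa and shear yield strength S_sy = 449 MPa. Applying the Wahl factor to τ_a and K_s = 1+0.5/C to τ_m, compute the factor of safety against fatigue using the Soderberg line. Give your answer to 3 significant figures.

1.87

C = D/d = 61.0/10.0 = 6.1000; K_W = (4C−1)/(4C−4)+0.615/C = 1.2479; K_s = 1+0.5/C = 1.0820
F_a = (F_max−F_min)/2 = 347.5 N; F_m = (F_max+F_min)/2 = 510.5 N
τ_a = K_W·8F_aD/(πd³) = 1.2479 × 53.979 = 67.359 MPa
τ_m = K_s·8F_mD/(πd³) = 1.0820 × 79.299 = 85.799 MPa
Soderberg: 1/n_f = τ_a/S_se + τ_m/S_sy = 67.359/196 + 85.799/449 = 0.34367 + 0.19109 = 0.53476
n_f = 1/0.53476 = 1.87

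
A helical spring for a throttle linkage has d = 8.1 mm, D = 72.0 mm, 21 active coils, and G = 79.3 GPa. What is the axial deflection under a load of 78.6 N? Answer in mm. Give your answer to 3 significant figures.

14.4 mm

k = Gd⁴/(8D³N_a) = (79.3×10³)(8.1⁴)/(8·72.0³·21) = 5.4439 N/mm
δ = F/k = 78.6 / 5.4439 = 14.438 mm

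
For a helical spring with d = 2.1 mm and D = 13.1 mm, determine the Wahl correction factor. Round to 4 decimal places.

C = D/d = 13.1/2.1 = 6.2381
K_W = (4C−1)/(4C−4) + 0.615/C = 23.952/20.952 + 0.0986 = 1.2418

1.2418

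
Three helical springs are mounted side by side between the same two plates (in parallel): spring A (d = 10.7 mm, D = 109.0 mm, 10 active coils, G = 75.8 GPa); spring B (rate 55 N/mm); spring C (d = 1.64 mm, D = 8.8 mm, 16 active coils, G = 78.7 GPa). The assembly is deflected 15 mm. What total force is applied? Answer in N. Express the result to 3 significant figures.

k_A = Gd⁴/(8D³N_a) = (75.8×10³)(10.7⁴)/(8·109.0³·10) = 9.5904 N/mm
k_C = Gd⁴/(8D³N_a) = (78.7×10³)(1.64⁴)/(8·8.8³·16) = 6.5267 N/mm
Parallel: k_eq = 9.5904 + 55 + 6.5267 = 71.117 N/mm
F = k_eq·δ = 71.117·15 = 1066.8 N

1070 N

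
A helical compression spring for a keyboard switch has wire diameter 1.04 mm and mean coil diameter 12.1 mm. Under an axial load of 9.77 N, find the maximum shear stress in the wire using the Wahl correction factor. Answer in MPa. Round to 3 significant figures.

Spring index C = D/d = 12.1/1.04 = 11.6346
K_W = (4C−1)/(4C−4) + 0.615/C = 45.538/42.538 + 0.0529 = 1.1234
τ₀ = 8FD/(πd³) = 8·9.77·12.1/(π·1.04³) = 945.736/3.5339 = 267.62 MPa
τ_max = K·τ₀ = 1.1234 × 267.62 = 300.64 MPa

301 MPa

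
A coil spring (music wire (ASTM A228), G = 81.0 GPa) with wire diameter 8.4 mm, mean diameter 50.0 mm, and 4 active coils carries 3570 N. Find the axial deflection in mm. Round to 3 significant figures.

35.4 mm

k = Gd⁴/(8D³N_a) = (81.0×10³)(8.4⁴)/(8·50.0³·4) = 100.82 N/mm
δ = F/k = 3570 / 100.82 = 35.41 mm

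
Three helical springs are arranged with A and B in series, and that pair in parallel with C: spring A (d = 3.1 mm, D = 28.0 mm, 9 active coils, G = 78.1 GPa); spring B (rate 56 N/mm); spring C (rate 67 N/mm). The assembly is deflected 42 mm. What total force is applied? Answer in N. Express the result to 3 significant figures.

k_A = Gd⁴/(8D³N_a) = (78.1×10³)(3.1⁴)/(8·28.0³·9) = 4.5634 N/mm
Springs A,B series: k_AB = 1/(1/4.5634+1/56) = 4.2196 N/mm; parallel with C: k_eq = 4.2196+67 = 71.22 N/mm
F = k_eq·δ = 71.22·42 = 2991.2 N

2990 N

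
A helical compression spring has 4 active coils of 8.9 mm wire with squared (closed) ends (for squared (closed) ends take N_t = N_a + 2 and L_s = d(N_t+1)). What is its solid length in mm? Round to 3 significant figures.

62.3 mm

squared (closed) ends: N_t = N_a + 2 = 4 + 2 = 6
L_s = d·(N_t+1) = 8.9 × 7 = 62.3 mm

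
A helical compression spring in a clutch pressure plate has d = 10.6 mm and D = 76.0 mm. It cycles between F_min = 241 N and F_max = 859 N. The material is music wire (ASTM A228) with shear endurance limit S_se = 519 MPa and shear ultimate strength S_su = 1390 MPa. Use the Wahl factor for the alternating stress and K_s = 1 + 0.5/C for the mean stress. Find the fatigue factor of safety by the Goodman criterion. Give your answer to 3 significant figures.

C = D/d = 76.0/10.6 = 7.1698; K_W = (4C−1)/(4C−4)+0.615/C = 1.2073; K_s = 1+0.5/C = 1.0697
F_a = (F_max−F_min)/2 = 309 N; F_m = (F_max+F_min)/2 = 550 N
τ_a = K_W·8F_aD/(πd³) = 1.2073 × 50.211 = 60.621 MPa
τ_m = K_s·8F_mD/(πd³) = 1.0697 × 89.371 = 95.604 MPa
Goodman: 1/n_f = τ_a/S_se + τ_m/S_su = 60.621/519 + 95.604/1390 = 0.11680 + 0.06878 = 0.18558
n_f = 1/0.18558 = 5.388

5.39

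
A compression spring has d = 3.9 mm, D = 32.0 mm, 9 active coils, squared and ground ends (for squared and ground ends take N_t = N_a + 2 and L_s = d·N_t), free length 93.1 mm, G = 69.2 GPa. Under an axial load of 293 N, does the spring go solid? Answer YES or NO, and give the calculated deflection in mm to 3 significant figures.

NO, δ = 43.2 mm

k = Gd⁴/(8D³N_a) = (69.2×10³)(3.9⁴)/(8·32.0³·9) = 6.7855 N/mm
N_t = 11; L_s = 3.9·11 = 42.9 mm; δ_solid = L₀ − L_s = 93.1 − 42.9 = 50.2 mm
δ = F/k = 293/6.7855 = 43.18 mm
δ < δ_solid → spring does not go solid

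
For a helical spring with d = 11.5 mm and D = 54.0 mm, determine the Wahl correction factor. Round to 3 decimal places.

C = D/d = 54.0/11.5 = 4.6957
K_W = (4C−1)/(4C−4) + 0.615/C = 17.783/14.783 + 0.1310 = 1.3339

1.334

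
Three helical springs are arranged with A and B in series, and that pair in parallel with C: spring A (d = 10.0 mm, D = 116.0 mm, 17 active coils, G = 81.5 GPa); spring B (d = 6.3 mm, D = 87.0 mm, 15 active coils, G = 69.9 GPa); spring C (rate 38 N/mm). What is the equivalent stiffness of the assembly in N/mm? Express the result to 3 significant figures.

39.0 N/mm

k_A = Gd⁴/(8D³N_a) = (81.5×10³)(10.0⁴)/(8·116.0³·17) = 3.8392 N/mm
k_B = Gd⁴/(8D³N_a) = (69.9×10³)(6.3⁴)/(8·87.0³·15) = 1.3935 N/mm
Springs A,B series: k_AB = 1/(1/3.8392+1/1.3935) = 1.0224 N/mm; parallel with C: k_eq = 1.0224+38 = 39.022 N/mm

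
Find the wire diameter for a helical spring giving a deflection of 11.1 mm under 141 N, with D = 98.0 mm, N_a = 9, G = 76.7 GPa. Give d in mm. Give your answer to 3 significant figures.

Required rate k = F/δ = 141/11.1 = 12.703 N/mm
d = (8D³N_a·k / G)^(1/4) = (8·98.0³·9·12.703 / (76.7×10³))^0.25
  = (11223)^0.25 = 10.2927 mm

10.3 mm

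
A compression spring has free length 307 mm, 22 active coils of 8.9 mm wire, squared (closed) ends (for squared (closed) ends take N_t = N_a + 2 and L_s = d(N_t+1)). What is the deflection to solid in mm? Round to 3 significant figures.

84.5 mm

N_t = 24; L_s = 8.9·25 = 222.5 mm
δ_solid = L₀ − L_s = 307 − 222.5 = 84.5 mm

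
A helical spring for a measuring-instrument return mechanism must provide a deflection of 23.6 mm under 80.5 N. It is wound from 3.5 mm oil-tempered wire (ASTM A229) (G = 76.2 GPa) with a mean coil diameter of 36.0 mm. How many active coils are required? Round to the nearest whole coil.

Required rate k = F/δ = 80.5/23.6 = 3.411 N/mm
N_a = Gd⁴/(8D³k) = (76.2×10³ × 3.5⁴)/(8 × 36.0³ × 3.411)
    = 1.14348e+07 / 1.27316e+06 = 8.981 → 9 coils

9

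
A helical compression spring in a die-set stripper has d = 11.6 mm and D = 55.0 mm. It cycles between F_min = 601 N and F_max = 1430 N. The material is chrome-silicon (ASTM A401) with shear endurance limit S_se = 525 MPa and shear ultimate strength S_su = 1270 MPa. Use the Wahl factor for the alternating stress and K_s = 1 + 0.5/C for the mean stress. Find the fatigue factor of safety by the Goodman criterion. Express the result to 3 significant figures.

C = D/d = 55.0/11.6 = 4.7414; K_W = (4C−1)/(4C−4)+0.615/C = 1.3302; K_s = 1+0.5/C = 1.1055
F_a = (F_max−F_min)/2 = 414.5 N; F_m = (F_max+F_min)/2 = 1015.5 N
τ_a = K_W·8F_aD/(πd³) = 1.3302 × 37.192 = 49.472 MPa
τ_m = K_s·8F_mD/(πd³) = 1.1055 × 91.119 = 100.73 MPa
Goodman: 1/n_f = τ_a/S_se + τ_m/S_su = 49.472/525 + 100.73/1270 = 0.09423 + 0.07931 = 0.17355
n_f = 1/0.17355 = 5.762

5.76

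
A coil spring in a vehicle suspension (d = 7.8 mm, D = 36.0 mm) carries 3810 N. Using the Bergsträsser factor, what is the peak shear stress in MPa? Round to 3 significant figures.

974 MPa

Spring index C = D/d = 36.0/7.8 = 4.6154
K_B = (4C+2)/(4C−3) = 20.462/15.462 = 1.3234
τ₀ = 8FD/(πd³) = 8·3810·36.0/(π·7.8³) = 1.09728e+06/1490.8 = 736.01 MPa
τ_max = K·τ₀ = 1.3234 × 736.01 = 974.02 MPa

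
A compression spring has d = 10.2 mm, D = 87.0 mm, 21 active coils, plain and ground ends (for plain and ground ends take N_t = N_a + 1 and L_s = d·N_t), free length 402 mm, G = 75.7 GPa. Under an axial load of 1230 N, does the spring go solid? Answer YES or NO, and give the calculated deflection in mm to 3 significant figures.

k = Gd⁴/(8D³N_a) = (75.7×10³)(10.2⁴)/(8·87.0³·21) = 7.4068 N/mm
N_t = 22; L_s = 10.2·22 = 224.4 mm; δ_solid = L₀ − L_s = 402 − 224.4 = 177.6 mm
δ = F/k = 1230/7.4068 = 166.06 mm
δ < δ_solid → spring does not go solid

NO, δ = 166 mm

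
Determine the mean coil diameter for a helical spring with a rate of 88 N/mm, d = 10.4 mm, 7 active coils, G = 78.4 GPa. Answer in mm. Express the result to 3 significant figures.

57.1 mm

D = (Gd⁴/(8N_a·k))^(1/3) = (78.4×10³·10.4⁴/(8·7·88))^(1/3)
  = (186114)^(1/3) = 57.0943 mm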